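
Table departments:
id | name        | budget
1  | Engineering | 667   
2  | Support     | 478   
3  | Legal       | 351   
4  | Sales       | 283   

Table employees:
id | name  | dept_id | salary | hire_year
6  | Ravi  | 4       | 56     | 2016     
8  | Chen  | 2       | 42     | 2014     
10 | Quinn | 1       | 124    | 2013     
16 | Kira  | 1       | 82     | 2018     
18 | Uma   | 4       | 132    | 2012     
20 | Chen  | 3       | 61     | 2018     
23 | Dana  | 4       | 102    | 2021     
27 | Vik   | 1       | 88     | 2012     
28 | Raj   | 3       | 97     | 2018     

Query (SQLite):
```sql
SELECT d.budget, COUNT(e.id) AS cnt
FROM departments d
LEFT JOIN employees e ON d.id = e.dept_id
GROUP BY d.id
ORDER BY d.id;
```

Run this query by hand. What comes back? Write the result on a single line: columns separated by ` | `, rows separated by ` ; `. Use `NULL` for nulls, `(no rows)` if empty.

LEFT JOIN keeps every departments row; unmatched ones get NULL for employees columns.
Group by departments.id and compute COUNT(e.id). COUNT(col) of an all-NULL group is 0.
  1: ids {10, 16, 27} → COUNT(e.id)=3
  2: ids {8} → COUNT(e.id)=1
  3: ids {20, 28} → COUNT(e.id)=2
  4: ids {6, 18, 23} → COUNT(e.id)=3

667 | 3 ; 478 | 1 ; 351 | 2 ; 283 | 3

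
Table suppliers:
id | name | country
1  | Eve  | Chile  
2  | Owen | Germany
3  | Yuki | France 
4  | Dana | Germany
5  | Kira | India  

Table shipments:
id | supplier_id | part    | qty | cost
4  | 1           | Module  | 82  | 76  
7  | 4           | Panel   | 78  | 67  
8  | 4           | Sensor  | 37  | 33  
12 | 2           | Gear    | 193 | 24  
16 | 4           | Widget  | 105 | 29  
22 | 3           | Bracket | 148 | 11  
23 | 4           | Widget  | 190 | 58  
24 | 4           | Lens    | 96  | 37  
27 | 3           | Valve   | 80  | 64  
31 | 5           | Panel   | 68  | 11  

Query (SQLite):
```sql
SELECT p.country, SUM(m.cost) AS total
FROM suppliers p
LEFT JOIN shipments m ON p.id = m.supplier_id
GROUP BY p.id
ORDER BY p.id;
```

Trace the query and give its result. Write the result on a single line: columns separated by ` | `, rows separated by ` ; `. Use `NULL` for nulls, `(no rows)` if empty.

LEFT JOIN keeps every suppliers row; unmatched ones get NULL for shipments columns.
Group by suppliers.id and compute SUM(m.cost). SUM over an all-NULL group is NULL.
  1: ids {4} → SUM(m.cost)=76
  2: ids {12} → SUM(m.cost)=24
  3: ids {22, 27} → SUM(m.cost)=75
  4: ids {7, 8, 16, 23, 24} → SUM(m.cost)=224
  5: ids {31} → SUM(m.cost)=11

Chile | 76 ; Germany | 24 ; France | 75 ; Germany | 224 ; India | 11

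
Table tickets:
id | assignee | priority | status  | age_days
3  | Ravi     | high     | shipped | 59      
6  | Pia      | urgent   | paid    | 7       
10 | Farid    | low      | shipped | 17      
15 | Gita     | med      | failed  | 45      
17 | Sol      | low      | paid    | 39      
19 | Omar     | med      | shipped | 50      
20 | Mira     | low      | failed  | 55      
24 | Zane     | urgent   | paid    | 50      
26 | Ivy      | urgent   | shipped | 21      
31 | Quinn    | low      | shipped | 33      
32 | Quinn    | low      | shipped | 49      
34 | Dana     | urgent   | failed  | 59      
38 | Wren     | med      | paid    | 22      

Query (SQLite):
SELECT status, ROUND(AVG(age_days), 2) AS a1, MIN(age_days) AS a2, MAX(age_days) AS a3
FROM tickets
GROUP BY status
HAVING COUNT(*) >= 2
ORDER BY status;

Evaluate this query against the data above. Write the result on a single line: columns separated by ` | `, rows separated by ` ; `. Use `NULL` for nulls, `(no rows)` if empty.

Group tickets by status.
Per group compute: ROUND(AVG(age_days), 2), MIN(age_days), MAX(age_days).
HAVING: drop groups with fewer than 2 rows.
  failed: ids {15, 20, 34} → ROUND(AVG(age_days), 2)=53, MIN(age_days)=45, MAX(age_days)=59
  paid: ids {6, 17, 24, 38} → ROUND(AVG(age_days), 2)=29.5, MIN(age_days)=7, MAX(age_days)=50
  shipped: ids {3, 10, 19, 26, 31, 32} → ROUND(AVG(age_days), 2)=38.17, MIN(age_days)=17, MAX(age_days)=59

failed | 53 | 45 | 59 ; paid | 29.5 | 7 | 50 ; shipped | 38.17 | 17 | 59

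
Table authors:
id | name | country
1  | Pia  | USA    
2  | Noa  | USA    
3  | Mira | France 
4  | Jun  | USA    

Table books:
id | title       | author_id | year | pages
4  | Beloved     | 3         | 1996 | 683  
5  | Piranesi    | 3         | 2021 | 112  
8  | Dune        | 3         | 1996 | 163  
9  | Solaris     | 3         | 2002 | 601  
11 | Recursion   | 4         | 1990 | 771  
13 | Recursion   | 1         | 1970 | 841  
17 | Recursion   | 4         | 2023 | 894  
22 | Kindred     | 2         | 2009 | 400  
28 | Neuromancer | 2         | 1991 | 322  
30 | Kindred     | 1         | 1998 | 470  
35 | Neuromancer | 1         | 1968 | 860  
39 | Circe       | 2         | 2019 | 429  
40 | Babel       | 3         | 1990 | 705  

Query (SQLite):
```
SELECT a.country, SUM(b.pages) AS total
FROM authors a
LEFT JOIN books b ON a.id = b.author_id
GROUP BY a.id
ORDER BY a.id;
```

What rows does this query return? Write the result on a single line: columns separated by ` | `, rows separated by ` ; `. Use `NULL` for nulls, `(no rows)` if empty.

LEFT JOIN keeps every authors row; unmatched ones get NULL for books columns.
Group by authors.id and compute SUM(b.pages). SUM over an all-NULL group is NULL.
  1: ids {13, 30, 35} → SUM(b.pages)=2171
  2: ids {22, 28, 39} → SUM(b.pages)=1151
  3: ids {4, 5, 8, 9, 40} → SUM(b.pages)=2264
  4: ids {11, 17} → SUM(b.pages)=1665

USA | 2171 ; USA | 1151 ; France | 2264 ; USA | 1665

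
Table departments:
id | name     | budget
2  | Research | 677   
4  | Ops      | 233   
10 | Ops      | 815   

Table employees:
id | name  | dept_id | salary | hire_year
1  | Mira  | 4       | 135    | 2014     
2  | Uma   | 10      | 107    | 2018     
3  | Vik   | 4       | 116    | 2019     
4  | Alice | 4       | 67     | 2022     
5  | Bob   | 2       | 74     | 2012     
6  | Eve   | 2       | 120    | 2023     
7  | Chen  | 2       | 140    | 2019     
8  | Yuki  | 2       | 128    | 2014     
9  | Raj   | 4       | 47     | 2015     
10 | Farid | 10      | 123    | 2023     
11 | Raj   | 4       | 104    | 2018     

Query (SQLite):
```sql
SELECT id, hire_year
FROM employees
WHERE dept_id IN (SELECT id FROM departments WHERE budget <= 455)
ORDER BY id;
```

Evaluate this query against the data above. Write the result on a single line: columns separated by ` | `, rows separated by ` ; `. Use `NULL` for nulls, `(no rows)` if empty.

1 | 2014 ; 3 | 2019 ; 4 | 2022 ; 9 | 2015 ; 11 | 2018

Inner query: departments.id where budget <= 455.
Outer: keep employees rows whose dept_id is in that set.
Inner query → {4}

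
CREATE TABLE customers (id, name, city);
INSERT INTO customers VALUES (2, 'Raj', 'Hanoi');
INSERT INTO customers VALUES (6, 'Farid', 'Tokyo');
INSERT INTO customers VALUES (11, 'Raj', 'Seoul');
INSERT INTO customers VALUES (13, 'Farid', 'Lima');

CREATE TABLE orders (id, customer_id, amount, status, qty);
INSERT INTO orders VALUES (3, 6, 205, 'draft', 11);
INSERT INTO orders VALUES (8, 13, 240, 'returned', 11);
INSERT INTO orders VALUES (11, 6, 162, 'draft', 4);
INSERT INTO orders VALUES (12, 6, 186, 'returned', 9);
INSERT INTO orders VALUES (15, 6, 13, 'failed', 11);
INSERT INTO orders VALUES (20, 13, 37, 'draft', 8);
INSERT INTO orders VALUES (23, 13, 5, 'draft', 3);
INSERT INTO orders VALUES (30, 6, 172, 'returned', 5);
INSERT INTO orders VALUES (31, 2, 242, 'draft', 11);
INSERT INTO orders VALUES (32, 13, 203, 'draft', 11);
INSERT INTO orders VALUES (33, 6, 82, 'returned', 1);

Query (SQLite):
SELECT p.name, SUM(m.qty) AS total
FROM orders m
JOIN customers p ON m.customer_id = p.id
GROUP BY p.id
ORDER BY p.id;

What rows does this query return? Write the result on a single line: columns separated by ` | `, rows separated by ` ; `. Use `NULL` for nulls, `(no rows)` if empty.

Raj | 11 ; Farid | 41 ; Farid | 33

Join each orders row to its customers via customer_id.
Group joined rows by customers.id; compute SUM(m.qty) per group.
  2: ids {31} → SUM(m.qty)=11
  6: ids {3, 11, 12, 15, 30, 33} → SUM(m.qty)=41
  13: ids {8, 20, 23, 32} → SUM(m.qty)=33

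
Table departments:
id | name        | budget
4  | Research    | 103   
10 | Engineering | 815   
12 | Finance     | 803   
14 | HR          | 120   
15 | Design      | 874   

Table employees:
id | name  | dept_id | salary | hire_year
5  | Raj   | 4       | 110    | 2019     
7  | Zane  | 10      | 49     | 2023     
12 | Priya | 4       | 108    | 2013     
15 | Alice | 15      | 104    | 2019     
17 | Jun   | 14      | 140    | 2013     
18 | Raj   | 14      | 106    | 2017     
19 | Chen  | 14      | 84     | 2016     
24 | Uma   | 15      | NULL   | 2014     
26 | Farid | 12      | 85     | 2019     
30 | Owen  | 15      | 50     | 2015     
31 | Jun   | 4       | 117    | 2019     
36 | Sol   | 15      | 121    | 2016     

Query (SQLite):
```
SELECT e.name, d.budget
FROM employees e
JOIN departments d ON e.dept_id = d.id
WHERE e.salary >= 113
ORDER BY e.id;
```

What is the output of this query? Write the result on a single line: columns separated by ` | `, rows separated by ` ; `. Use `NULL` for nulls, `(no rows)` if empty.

Each employees row matches the departments row where dept_id = departments.id.
Then keep rows with e.salary >= 113.

Jun | 120 ; Jun | 103 ; Sol | 874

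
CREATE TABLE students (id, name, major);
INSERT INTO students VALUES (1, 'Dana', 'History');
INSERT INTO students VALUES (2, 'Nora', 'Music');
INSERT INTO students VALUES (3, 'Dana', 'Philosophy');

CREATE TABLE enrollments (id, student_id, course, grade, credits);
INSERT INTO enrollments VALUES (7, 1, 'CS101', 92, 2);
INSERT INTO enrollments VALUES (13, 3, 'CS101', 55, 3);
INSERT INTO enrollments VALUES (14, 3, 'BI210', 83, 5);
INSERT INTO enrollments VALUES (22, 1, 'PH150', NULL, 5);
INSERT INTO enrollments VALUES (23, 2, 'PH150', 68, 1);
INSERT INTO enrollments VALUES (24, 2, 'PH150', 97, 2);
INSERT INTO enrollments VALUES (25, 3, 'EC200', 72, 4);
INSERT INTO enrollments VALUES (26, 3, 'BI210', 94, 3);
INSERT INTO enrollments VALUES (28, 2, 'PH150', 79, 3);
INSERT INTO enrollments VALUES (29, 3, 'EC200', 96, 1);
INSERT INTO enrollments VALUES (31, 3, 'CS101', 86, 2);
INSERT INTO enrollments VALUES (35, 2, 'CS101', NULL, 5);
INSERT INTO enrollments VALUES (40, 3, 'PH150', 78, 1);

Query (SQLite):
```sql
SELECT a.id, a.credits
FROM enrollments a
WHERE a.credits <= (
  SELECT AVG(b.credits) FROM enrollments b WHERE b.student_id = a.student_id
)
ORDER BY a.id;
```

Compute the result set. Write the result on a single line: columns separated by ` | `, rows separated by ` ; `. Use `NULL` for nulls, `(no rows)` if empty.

7 | 2 ; 23 | 1 ; 24 | 2 ; 29 | 1 ; 31 | 2 ; 40 | 1

For each enrollments row a, compute AVG(credits) over rows sharing a.student_id.
Keep row a if a.credits <= that per-group AVG.
  student_id=1: AVG(credits) = 3.5
  student_id=2: AVG(credits) = 2.75
  student_id=3: AVG(credits) = 2.714286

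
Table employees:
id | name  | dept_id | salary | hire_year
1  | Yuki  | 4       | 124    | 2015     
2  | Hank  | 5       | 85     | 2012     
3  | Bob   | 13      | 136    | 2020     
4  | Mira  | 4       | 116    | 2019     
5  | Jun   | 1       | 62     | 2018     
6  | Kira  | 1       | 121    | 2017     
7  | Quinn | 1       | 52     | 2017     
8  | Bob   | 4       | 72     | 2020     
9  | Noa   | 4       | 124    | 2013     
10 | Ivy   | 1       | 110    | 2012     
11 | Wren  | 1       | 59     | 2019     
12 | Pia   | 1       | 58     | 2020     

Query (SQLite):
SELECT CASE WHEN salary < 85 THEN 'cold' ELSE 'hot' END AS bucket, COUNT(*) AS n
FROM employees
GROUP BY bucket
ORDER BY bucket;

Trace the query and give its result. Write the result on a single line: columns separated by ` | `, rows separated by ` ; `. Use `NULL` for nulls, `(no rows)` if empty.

cold | 5 ; hot | 7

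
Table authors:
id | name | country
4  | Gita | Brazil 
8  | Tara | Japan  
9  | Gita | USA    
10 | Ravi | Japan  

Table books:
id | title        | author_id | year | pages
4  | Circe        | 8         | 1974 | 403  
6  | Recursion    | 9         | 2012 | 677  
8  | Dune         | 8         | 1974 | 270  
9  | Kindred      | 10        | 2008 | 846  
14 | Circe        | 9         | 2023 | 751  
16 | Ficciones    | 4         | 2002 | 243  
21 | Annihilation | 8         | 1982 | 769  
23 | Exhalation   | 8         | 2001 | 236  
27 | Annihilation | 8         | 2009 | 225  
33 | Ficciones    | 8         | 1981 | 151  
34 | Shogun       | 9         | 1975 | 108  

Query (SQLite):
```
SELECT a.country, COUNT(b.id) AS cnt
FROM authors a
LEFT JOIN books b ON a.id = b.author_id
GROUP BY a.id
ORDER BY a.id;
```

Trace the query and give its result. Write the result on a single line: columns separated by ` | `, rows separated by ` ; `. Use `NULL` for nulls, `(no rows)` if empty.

LEFT JOIN keeps every authors row; unmatched ones get NULL for books columns.
Group by authors.id and compute COUNT(b.id). COUNT(col) of an all-NULL group is 0.
  4: ids {16} → COUNT(b.id)=1
  8: ids {4, 8, 21, 23, 27, 33} → COUNT(b.id)=6
  9: ids {6, 14, 34} → COUNT(b.id)=3
  10: ids {9} → COUNT(b.id)=1

Brazil | 1 ; Japan | 6 ; USA | 3 ; Japan | 1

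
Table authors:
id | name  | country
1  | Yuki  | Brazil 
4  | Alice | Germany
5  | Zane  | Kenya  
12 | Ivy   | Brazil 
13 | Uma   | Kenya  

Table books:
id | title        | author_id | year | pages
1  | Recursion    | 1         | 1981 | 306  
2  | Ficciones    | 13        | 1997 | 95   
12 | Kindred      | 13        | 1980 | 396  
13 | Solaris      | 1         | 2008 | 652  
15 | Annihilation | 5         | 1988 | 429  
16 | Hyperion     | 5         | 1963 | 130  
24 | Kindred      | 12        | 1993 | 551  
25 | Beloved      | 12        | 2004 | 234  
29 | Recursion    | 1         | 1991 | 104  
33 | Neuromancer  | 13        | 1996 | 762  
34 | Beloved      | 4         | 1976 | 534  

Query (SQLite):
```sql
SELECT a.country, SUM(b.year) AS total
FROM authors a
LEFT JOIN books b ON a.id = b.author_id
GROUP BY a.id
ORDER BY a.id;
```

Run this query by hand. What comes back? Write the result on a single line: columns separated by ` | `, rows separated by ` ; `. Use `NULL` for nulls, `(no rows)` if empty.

Brazil | 5980 ; Germany | 1976 ; Kenya | 3951 ; Brazil | 3997 ; Kenya | 5973

LEFT JOIN keeps every authors row; unmatched ones get NULL for books columns.
Group by authors.id and compute SUM(b.year). SUM over an all-NULL group is NULL.
  1: ids {1, 13, 29} → SUM(b.year)=5980
  4: ids {34} → SUM(b.year)=1976
  5: ids {15, 16} → SUM(b.year)=3951
  12: ids {24, 25} → SUM(b.year)=3997
  13: ids {2, 12, 33} → SUM(b.year)=5973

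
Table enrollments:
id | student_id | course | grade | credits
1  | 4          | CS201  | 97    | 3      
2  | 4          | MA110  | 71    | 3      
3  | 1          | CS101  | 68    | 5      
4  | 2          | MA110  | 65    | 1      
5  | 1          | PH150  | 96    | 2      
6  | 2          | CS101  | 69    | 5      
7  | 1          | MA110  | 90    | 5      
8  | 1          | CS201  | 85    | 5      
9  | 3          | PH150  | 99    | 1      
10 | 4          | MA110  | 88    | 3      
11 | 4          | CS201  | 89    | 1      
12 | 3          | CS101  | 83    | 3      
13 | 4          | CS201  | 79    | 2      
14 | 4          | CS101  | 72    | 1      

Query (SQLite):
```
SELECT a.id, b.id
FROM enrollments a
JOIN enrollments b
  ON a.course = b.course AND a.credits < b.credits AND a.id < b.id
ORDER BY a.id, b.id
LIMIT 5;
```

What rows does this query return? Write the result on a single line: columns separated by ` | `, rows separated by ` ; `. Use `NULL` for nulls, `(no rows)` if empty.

Pairs (a,b) with same course, a.credits < b.credits, a.id < b.id.
course groups: CS101:{3,6,12,14} CS201:{1,8,11,13} MA110:{2,4,7,10} PH150:{5,9}
Ordered by (a.id, b.id); first 5.

1 | 8 ; 2 | 7 ; 4 | 7 ; 4 | 10 ; 11 | 13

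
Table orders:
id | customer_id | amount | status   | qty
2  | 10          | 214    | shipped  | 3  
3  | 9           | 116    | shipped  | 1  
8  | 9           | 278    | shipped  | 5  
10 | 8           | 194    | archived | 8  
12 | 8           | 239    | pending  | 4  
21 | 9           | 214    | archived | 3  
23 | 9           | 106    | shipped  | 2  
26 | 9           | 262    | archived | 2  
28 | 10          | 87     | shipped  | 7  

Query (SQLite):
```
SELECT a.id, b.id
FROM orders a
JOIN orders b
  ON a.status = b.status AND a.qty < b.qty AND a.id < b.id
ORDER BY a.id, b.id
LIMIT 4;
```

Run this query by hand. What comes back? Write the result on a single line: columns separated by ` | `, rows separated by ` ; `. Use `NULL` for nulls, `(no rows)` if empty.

Pairs (a,b) with same status, a.qty < b.qty, a.id < b.id.
status groups: archived:{10,21,26} pending:{12} shipped:{2,3,8,23,28}
Ordered by (a.id, b.id); first 4.

2 | 8 ; 2 | 28 ; 3 | 8 ; 3 | 23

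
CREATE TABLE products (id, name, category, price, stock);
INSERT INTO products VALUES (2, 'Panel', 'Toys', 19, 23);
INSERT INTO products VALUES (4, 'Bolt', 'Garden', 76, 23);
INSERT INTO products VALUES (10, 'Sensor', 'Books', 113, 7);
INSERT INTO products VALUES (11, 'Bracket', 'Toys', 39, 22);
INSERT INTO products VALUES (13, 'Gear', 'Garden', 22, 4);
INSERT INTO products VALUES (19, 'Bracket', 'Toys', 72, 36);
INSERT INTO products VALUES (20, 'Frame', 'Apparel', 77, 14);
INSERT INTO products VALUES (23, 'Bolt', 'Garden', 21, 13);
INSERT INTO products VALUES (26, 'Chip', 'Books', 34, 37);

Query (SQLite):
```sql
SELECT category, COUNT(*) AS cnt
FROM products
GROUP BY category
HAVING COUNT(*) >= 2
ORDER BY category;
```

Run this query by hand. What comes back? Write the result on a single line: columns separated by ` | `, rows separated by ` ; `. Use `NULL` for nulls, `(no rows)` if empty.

Books | 2 ; Garden | 3 ; Toys | 3

Partition products by category; compute COUNT(*) within each group.
HAVING: keep groups with count ≥ 2.
  Apparel: ids {20} → COUNT(*)=1
  Books: ids {10, 26} → COUNT(*)=2
  Garden: ids {4, 13, 23} → COUNT(*)=3
  Toys: ids {2, 11, 19} → COUNT(*)=3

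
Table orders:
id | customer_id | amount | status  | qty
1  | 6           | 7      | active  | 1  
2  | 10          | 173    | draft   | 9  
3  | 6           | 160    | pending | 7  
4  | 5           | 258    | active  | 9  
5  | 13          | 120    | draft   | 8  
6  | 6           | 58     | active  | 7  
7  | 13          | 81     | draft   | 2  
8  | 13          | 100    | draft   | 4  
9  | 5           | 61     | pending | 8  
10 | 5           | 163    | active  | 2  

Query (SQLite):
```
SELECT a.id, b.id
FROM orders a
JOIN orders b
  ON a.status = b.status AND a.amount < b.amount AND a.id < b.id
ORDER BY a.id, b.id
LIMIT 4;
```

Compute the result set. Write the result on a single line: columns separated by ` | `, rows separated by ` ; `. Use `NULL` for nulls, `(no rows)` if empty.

1 | 4 ; 1 | 6 ; 1 | 10 ; 6 | 10

Pairs (a,b) with same status, a.amount < b.amount, a.id < b.id.
status groups: active:{1,4,6,10} draft:{2,5,7,8} pending:{3,9}
Ordered by (a.id, b.id); first 4.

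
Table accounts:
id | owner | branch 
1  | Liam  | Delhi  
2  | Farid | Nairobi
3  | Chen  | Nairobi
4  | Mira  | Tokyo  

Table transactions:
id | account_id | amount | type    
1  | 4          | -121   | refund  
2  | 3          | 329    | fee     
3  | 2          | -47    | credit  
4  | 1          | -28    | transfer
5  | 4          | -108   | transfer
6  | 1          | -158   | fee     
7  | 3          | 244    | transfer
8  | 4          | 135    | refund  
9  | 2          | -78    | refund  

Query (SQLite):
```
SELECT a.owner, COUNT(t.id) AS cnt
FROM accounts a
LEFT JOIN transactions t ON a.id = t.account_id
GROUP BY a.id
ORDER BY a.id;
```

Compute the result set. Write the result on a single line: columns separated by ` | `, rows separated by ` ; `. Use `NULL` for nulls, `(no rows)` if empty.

Liam | 2 ; Farid | 2 ; Chen | 2 ; Mira | 3

LEFT JOIN keeps every accounts row; unmatched ones get NULL for transactions columns.
Group by accounts.id and compute COUNT(t.id). COUNT(col) of an all-NULL group is 0.
  1: ids {4, 6} → COUNT(t.id)=2
  2: ids {3, 9} → COUNT(t.id)=2
  3: ids {2, 7} → COUNT(t.id)=2
  4: ids {1, 5, 8} → COUNT(t.id)=3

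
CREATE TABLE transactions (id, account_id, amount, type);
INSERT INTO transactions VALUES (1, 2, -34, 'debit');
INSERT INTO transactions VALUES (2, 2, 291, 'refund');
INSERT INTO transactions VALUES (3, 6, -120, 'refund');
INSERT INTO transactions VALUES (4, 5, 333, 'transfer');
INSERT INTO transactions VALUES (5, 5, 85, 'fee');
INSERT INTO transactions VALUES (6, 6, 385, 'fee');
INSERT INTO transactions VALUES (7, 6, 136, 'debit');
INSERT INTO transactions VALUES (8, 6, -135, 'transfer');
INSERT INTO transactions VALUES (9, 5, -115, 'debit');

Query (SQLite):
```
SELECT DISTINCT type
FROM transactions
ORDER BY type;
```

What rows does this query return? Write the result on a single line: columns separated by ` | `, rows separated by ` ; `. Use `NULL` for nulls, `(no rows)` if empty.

debit ; fee ; refund ; transfer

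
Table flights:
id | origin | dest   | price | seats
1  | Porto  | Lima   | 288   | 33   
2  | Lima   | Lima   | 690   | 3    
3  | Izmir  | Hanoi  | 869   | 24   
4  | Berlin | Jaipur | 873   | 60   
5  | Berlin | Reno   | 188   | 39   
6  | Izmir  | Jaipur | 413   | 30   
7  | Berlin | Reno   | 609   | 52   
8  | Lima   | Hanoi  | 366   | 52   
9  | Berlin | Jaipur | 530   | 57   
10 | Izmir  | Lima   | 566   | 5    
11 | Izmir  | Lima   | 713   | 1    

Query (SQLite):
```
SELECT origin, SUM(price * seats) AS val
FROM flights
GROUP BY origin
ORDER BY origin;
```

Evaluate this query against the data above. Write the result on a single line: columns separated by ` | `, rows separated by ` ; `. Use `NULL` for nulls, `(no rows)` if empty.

For each row compute price * seats.
Group by origin; take SUM of the expression per group.
  Berlin: ids {4, 5, 7, 9} → SUM(price * seats)=121590
  Izmir: ids {3, 6, 10, 11} → SUM(price * seats)=36789
  Lima: ids {2, 8} → SUM(price * seats)=21102
  Porto: ids {1} → SUM(price * seats)=9504

Berlin | 121590 ; Izmir | 36789 ; Lima | 21102 ; Porto | 9504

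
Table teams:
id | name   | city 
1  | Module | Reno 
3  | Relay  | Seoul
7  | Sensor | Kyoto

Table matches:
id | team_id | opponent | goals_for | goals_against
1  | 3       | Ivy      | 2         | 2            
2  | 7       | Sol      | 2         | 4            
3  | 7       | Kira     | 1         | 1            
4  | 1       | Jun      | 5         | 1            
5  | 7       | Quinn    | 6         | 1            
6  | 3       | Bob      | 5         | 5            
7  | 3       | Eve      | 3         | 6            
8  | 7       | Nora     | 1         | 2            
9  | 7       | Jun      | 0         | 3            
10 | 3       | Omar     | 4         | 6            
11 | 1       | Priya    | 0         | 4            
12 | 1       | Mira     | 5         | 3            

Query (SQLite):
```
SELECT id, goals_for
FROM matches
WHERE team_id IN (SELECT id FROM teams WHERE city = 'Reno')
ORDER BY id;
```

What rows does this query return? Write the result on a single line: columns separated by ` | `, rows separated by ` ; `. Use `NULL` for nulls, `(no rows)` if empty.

Inner query: teams.id where city = 'Reno'.
Outer: keep matches rows whose team_id is in that set.
Inner query → {1}

4 | 5 ; 11 | 0 ; 12 | 5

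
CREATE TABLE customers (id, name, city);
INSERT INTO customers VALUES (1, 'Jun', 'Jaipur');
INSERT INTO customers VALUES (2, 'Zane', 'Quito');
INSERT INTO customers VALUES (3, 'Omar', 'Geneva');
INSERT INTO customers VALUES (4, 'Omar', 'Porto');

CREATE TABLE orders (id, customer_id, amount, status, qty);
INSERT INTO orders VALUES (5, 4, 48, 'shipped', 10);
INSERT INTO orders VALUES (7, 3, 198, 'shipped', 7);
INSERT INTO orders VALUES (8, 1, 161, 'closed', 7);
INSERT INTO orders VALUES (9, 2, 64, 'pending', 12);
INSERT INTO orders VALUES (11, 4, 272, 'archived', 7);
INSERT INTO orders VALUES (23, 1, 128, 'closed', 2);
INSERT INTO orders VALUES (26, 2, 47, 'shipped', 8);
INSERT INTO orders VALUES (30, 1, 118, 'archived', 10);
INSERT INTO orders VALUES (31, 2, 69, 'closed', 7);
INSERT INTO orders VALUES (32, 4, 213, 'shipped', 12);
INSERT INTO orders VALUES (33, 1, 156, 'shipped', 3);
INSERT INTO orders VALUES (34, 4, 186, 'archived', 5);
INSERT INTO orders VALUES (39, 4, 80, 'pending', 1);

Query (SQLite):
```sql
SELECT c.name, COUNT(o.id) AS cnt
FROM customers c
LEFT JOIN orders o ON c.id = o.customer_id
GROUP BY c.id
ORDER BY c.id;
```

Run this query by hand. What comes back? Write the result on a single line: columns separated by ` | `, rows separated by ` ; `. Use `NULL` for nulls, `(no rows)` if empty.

LEFT JOIN keeps every customers row; unmatched ones get NULL for orders columns.
Group by customers.id and compute COUNT(o.id). COUNT(col) of an all-NULL group is 0.
  1: ids {8, 23, 30, 33} → COUNT(o.id)=4
  2: ids {9, 26, 31} → COUNT(o.id)=3
  3: ids {7} → COUNT(o.id)=1
  4: ids {5, 11, 32, 34, 39} → COUNT(o.id)=5

Jun | 4 ; Zane | 3 ; Omar | 1 ; Omar | 5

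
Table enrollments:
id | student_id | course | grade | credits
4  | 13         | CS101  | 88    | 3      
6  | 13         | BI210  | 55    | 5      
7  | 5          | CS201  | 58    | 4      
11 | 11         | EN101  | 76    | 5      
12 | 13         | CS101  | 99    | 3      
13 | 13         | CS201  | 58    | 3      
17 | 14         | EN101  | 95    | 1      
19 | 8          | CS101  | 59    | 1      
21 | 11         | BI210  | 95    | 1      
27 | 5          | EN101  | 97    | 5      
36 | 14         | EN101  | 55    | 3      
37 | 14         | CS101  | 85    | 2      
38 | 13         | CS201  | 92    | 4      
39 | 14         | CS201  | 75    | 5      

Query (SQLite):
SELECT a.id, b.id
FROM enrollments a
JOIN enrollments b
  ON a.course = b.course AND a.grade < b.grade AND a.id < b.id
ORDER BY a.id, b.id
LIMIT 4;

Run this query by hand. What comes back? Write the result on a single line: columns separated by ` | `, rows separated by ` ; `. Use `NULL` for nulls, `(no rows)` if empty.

Pairs (a,b) with same course, a.grade < b.grade, a.id < b.id.
course groups: BI210:{6,21} CS101:{4,12,19,37} CS201:{7,13,38,39} EN101:{11,17,27,36}
Ordered by (a.id, b.id); first 4.

4 | 12 ; 6 | 21 ; 7 | 38 ; 7 | 39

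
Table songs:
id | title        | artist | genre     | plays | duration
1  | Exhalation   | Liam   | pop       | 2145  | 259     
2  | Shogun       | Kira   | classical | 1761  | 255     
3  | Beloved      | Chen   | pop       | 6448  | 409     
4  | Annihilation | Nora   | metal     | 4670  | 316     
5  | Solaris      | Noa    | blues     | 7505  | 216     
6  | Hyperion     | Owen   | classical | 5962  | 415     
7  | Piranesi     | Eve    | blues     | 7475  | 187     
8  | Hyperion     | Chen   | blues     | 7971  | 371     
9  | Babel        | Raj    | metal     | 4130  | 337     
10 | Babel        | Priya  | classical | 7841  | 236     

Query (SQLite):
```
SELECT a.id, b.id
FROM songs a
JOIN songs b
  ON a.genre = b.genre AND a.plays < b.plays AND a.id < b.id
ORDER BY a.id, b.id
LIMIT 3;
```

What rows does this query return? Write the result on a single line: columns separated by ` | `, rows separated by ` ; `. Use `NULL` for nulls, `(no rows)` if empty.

1 | 3 ; 2 | 6 ; 2 | 10

Pairs (a,b) with same genre, a.plays < b.plays, a.id < b.id.
genre groups: blues:{5,7,8} classical:{2,6,10} metal:{4,9} pop:{1,3}
Ordered by (a.id, b.id); first 3.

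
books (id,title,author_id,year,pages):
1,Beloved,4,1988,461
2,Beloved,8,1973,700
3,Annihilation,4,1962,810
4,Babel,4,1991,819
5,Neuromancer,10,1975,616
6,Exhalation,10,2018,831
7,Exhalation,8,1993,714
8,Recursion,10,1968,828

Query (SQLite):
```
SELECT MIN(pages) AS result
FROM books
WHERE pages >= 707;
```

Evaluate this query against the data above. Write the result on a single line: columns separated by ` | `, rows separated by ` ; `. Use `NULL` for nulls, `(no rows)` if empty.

714

Rows where pages >= 707 → pages values: [810, 819, 831, 714, 828].
MIN of non-NULL values = 714.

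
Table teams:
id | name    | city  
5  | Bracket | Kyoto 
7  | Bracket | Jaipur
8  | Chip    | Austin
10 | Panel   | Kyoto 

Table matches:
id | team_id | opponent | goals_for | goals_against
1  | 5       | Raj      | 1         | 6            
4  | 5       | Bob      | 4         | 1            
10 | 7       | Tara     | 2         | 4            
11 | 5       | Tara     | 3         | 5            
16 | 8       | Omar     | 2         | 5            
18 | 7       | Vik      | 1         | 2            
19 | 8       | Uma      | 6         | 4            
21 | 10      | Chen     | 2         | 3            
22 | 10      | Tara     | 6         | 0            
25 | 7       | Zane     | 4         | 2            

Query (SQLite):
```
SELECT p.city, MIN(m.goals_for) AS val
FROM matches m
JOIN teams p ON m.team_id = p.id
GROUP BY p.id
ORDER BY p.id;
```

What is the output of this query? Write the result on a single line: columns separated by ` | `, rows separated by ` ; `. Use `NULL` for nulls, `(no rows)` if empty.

Kyoto | 1 ; Jaipur | 1 ; Austin | 2 ; Kyoto | 2

Join each matches row to its teams via team_id.
Group joined rows by teams.id; compute MIN(m.goals_for) per group.
  5: ids {1, 4, 11} → MIN(m.goals_for)=1
  7: ids {10, 18, 25} → MIN(m.goals_for)=1
  8: ids {16, 19} → MIN(m.goals_for)=2
  10: ids {21, 22} → MIN(m.goals_for)=2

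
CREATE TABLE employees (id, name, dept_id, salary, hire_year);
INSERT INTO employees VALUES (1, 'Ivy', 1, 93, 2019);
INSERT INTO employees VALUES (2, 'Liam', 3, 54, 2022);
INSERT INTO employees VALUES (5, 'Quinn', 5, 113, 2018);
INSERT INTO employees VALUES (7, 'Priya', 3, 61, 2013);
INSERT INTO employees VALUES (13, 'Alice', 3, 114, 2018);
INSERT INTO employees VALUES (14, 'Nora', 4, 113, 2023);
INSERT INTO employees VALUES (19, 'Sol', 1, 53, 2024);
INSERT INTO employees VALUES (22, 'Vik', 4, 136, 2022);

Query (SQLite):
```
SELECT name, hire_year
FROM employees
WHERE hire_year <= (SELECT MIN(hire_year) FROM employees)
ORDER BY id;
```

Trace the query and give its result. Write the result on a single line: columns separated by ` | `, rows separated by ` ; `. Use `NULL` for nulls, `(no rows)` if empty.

Priya | 2013

Scalar subquery: MIN(hire_year) over all employees rows = 2013.
Keep rows where hire_year <= that value.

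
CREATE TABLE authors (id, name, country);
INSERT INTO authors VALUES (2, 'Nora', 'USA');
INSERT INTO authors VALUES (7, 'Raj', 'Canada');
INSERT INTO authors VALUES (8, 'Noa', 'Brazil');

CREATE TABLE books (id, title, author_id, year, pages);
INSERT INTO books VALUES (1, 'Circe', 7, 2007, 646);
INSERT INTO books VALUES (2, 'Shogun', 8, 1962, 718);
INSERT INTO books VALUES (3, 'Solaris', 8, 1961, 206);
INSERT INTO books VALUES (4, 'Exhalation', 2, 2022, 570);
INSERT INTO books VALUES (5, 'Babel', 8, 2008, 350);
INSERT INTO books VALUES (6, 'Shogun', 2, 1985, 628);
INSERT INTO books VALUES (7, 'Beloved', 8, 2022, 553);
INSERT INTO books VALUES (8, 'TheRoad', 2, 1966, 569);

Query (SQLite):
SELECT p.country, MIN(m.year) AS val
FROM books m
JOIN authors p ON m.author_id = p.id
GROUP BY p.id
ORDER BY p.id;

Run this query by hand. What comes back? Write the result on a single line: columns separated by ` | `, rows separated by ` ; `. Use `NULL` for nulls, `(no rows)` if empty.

USA | 1966 ; Canada | 2007 ; Brazil | 1961

Join each books row to its authors via author_id.
Group joined rows by authors.id; compute MIN(m.year) per group.
  2: ids {4, 6, 8} → MIN(m.year)=1966
  7: ids {1} → MIN(m.year)=2007
  8: ids {2, 3, 5, 7} → MIN(m.year)=1961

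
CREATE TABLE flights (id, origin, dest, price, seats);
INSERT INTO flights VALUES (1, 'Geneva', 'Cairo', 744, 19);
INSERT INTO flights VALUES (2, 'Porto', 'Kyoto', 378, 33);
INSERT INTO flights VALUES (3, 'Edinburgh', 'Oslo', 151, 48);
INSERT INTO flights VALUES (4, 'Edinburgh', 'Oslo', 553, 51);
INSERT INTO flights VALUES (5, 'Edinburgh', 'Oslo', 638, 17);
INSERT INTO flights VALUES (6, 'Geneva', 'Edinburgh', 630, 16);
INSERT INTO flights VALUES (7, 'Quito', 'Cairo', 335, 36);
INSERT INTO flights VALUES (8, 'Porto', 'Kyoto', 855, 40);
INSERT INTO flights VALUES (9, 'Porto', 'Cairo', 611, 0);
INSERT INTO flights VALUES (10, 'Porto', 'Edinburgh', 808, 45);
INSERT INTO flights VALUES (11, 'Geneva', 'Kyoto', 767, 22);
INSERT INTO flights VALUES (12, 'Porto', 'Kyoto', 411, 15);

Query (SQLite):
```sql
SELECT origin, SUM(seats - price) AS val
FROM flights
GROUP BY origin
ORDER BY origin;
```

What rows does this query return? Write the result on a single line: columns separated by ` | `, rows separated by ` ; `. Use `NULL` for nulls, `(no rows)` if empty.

Edinburgh | -1226 ; Geneva | -2084 ; Porto | -2930 ; Quito | -299

For each row compute seats - price.
Group by origin; take SUM of the expression per group.
  Edinburgh: ids {3, 4, 5} → SUM(seats - price)=-1226
  Geneva: ids {1, 6, 11} → SUM(seats - price)=-2084
  Porto: ids {2, 8, 9, 10, 12} → SUM(seats - price)=-2930
  Quito: ids {7} → SUM(seats - price)=-299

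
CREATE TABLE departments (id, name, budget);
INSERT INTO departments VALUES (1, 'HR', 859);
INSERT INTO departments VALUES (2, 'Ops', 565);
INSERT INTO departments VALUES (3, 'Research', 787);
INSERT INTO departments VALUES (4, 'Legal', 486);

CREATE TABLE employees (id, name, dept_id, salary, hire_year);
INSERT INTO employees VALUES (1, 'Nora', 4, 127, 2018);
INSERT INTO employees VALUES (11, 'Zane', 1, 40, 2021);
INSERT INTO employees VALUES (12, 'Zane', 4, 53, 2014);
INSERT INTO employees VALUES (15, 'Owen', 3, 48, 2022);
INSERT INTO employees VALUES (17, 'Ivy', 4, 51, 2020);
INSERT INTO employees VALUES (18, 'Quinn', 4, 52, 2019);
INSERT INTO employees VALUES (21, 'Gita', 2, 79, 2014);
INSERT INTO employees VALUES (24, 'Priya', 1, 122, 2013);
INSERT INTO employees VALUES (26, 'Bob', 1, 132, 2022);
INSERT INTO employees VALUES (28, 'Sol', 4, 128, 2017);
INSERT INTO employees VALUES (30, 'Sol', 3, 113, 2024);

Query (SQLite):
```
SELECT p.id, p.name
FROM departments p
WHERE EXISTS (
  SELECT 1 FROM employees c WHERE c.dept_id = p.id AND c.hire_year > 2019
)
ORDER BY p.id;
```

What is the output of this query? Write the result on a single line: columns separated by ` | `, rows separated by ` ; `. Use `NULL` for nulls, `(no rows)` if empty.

1 | HR ; 3 | Research ; 4 | Legal

For each departments row, check whether any employees with matching dept_id has hire_year > 2019.
Keep rows where that is true.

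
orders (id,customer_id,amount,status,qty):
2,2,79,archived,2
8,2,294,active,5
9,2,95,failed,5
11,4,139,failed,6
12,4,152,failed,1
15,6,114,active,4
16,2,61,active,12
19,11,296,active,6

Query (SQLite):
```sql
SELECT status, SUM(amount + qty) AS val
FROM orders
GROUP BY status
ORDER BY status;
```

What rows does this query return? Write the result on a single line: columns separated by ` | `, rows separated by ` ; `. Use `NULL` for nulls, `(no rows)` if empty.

active | 792 ; archived | 81 ; failed | 398

For each row compute amount + qty.
Group by status; take SUM of the expression per group.
  active: ids {8, 15, 16, 19} → SUM(amount + qty)=792
  archived: ids {2} → SUM(amount + qty)=81
  failed: ids {9, 11, 12} → SUM(amount + qty)=398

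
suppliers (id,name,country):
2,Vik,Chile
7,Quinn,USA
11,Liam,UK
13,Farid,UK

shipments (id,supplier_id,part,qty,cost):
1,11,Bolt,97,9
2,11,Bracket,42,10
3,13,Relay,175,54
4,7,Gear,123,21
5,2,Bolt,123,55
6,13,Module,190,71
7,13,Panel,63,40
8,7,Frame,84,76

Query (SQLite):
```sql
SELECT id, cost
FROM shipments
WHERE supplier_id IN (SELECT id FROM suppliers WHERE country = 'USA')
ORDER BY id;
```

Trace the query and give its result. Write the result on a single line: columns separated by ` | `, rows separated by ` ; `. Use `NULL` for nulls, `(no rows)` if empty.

4 | 21 ; 8 | 76

Inner query: suppliers.id where country = 'USA'.
Outer: keep shipments rows whose supplier_id is in that set.
Inner query → {7}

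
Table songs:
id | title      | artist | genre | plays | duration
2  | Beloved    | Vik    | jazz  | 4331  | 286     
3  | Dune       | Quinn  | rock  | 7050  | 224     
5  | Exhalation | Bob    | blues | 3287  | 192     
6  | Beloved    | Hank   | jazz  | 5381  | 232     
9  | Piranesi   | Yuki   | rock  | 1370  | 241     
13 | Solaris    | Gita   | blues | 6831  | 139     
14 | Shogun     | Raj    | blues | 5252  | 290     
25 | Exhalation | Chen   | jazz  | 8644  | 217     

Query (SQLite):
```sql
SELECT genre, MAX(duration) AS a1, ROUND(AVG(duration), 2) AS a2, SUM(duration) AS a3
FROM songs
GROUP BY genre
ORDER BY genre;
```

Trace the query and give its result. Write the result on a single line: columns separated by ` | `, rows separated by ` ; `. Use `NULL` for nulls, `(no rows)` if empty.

blues | 290 | 207 | 621 ; jazz | 286 | 245 | 735 ; rock | 241 | 232.5 | 465

Group songs by genre.
Per group compute: MAX(duration), ROUND(AVG(duration), 2), SUM(duration).
  blues: ids {5, 13, 14} → MAX(duration)=290, ROUND(AVG(duration), 2)=207, SUM(duration)=621
  jazz: ids {2, 6, 25} → MAX(duration)=286, ROUND(AVG(duration), 2)=245, SUM(duration)=735
  rock: ids {3, 9} → MAX(duration)=241, ROUND(AVG(duration), 2)=232.5, SUM(duration)=465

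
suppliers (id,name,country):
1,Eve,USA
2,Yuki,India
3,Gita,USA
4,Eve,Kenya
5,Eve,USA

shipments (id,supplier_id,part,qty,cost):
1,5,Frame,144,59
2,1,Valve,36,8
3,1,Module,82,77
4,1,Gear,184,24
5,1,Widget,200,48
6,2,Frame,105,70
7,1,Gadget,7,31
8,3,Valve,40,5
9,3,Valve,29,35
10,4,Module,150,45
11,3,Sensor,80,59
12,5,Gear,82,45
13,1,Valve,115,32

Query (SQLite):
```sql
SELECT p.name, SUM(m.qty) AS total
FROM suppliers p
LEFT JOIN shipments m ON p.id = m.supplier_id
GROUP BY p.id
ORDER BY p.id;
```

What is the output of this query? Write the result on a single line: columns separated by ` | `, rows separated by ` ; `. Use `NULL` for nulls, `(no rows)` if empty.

Eve | 624 ; Yuki | 105 ; Gita | 149 ; Eve | 150 ; Eve | 226

LEFT JOIN keeps every suppliers row; unmatched ones get NULL for shipments columns.
Group by suppliers.id and compute SUM(m.qty). SUM over an all-NULL group is NULL.
  1: ids {2, 3, 4, 5, 7, 13} → SUM(m.qty)=624
  2: ids {6} → SUM(m.qty)=105
  3: ids {8, 9, 11} → SUM(m.qty)=149
  4: ids {10} → SUM(m.qty)=150
  5: ids {1, 12} → SUM(m.qty)=226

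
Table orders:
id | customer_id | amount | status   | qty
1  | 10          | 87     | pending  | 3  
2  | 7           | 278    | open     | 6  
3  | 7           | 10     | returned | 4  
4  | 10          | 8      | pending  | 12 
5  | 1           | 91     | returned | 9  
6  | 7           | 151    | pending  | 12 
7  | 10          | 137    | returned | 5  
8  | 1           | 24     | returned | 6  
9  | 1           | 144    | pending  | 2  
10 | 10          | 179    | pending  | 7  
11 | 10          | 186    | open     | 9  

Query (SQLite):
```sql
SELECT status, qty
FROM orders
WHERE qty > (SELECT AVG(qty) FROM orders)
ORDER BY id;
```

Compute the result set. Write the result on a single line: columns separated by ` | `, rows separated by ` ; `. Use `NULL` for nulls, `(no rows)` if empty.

pending | 12 ; returned | 9 ; pending | 12 ; pending | 7 ; open | 9

Scalar subquery: AVG(qty) over all orders rows = 6.818182 (≈; comparison uses full precision).
Keep rows where qty > that value.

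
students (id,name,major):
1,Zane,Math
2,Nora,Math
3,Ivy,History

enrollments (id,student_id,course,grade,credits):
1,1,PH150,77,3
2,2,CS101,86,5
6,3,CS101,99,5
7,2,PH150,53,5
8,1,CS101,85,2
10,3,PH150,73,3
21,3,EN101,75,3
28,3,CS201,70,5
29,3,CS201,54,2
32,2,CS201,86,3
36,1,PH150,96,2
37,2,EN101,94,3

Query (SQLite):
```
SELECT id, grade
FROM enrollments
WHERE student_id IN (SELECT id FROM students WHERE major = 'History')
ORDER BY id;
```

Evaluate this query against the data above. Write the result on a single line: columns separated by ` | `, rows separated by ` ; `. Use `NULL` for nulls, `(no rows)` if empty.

Inner query: students.id where major = 'History'.
Outer: keep enrollments rows whose student_id is in that set.
Inner query → {3}

6 | 99 ; 10 | 73 ; 21 | 75 ; 28 | 70 ; 29 | 54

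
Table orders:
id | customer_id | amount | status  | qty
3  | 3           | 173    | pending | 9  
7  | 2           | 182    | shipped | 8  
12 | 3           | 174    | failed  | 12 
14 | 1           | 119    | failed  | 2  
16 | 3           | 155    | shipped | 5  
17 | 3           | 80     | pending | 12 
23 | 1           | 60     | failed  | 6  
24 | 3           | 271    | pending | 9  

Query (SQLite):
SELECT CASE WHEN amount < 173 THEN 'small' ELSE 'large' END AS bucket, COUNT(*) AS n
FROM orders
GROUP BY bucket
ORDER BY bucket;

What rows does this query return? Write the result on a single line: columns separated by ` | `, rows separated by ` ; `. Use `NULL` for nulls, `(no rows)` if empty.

large | 4 ; small | 4

Bucket rows by amount < 173 → 'small' else 'large'; count each bucket.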